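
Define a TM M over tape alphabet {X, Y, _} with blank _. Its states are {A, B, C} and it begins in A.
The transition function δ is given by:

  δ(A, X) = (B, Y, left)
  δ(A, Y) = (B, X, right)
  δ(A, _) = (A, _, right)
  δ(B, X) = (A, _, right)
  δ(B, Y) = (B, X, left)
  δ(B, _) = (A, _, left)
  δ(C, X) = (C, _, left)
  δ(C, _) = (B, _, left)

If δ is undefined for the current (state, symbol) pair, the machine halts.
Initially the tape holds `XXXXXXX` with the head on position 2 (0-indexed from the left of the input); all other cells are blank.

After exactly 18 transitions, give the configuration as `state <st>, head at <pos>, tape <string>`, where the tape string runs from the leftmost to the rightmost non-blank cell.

state=A head=2 tape=__XX[X]XXXX   (A,X)→(B,Y,left)
state=B head=1 tape=__X[X]YXXXX   (B,X)→(A,_,right)
state=A head=2 tape=__X_[Y]XXXX   (A,Y)→(B,X,right)
state=B head=3 tape=__X_X[X]XXX   (B,X)→(A,_,right)
state=A head=4 tape=__X_X_[X]XX   (A,X)→(B,Y,left)
state=B head=3 tape=__X_X[_]YXX   (B,_)→(A,_,left)
state=A head=2 tape=__X_[X]_YXX   (A,X)→(B,Y,left)
state=B head=1 tape=__X[_]Y_YXX   (B,_)→(A,_,left)
state=A head=0 tape=__[X]_Y_YXX   (A,X)→(B,Y,left)
state=B head=-1 tape=_[_]Y_Y_YXX   (B,_)→(A,_,left)
state=A head=-2 tape=[_]_Y_Y_YXX   (A,_)→(A,_,right)
state=A head=-1 tape=_[_]Y_Y_YXX   (A,_)→(A,_,right)
state=A head=0 tape=__[Y]_Y_YXX   (A,Y)→(B,X,right)
state=B head=1 tape=__X[_]Y_YXX   (B,_)→(A,_,left)
state=A head=0 tape=__[X]_Y_YXX   (A,X)→(B,Y,left)
state=B head=-1 tape=_[_]Y_Y_YXX   (B,_)→(A,_,left)
state=A head=-2 tape=[_]_Y_Y_YXX   (A,_)→(A,_,right)
state=A head=-1 tape=_[_]Y_Y_YXX   (A,_)→(A,_,right)
state=A head=0 tape=__[Y]_Y_YXX
After 18 steps: state A, head at 0, tape Y_Y_YXX.

state A, head at 0, tape Y_Y_YXX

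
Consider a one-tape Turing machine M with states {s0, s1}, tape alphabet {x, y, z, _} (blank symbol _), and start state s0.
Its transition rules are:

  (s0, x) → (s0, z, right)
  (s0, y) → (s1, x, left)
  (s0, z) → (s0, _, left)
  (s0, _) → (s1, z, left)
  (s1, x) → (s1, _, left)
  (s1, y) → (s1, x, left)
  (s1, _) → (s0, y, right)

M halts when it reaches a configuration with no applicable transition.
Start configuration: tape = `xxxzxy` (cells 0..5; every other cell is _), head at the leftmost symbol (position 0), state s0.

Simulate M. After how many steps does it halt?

14

state=s0 head=0 tape=___[x]xxzxy   (s0,x)→(s0,z,right)
state=s0 head=1 tape=___z[x]xzxy   (s0,x)→(s0,z,right)
state=s0 head=2 tape=___zz[x]zxy   (s0,x)→(s0,z,right)
state=s0 head=3 tape=___zzz[z]xy   (s0,z)→(s0,_,left)
state=s0 head=2 tape=___zz[z]_xy   (s0,z)→(s0,_,left)
state=s0 head=1 tape=___z[z]__xy   (s0,z)→(s0,_,left)
state=s0 head=0 tape=___[z]___xy   (s0,z)→(s0,_,left)
state=s0 head=-1 tape=__[_]____xy   (s0,_)→(s1,z,left)
state=s1 head=-2 tape=_[_]z____xy   (s1,_)→(s0,y,right)
state=s0 head=-1 tape=_y[z]____xy   (s0,z)→(s0,_,left)
state=s0 head=-2 tape=_[y]_____xy   (s0,y)→(s1,x,left)
state=s1 head=-3 tape=[_]x_____xy   (s1,_)→(s0,y,right)
state=s0 head=-2 tape=y[x]_____xy   (s0,x)→(s0,z,right)
state=s0 head=-1 tape=yz[_]____xy   (s0,_)→(s1,z,left)
state=s1 head=-2 tape=y[z]z____xy
M halts after 14 transitions.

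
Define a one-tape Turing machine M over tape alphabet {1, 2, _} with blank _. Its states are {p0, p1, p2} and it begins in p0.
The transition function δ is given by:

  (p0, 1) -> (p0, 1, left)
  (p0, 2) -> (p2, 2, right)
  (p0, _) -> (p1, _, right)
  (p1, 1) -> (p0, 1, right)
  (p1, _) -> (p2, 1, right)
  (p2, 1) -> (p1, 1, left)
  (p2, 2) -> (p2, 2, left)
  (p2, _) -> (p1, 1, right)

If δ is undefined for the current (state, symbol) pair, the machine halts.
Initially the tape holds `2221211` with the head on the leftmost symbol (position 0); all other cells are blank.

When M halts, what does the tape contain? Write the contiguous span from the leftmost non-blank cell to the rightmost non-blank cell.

p0 | _[2]221211   read 2 → write 2, move right, go to p2
p2 | _2[2]21211   read 2 → write 2, move left, go to p2
p2 | _[2]221211   read 2 → write 2, move left, go to p2
p2 | [_]2221211   read _ → write 1, move right, go to p1
p1 | 1[2]221211
The non-blank tape span at halt is 12221211.

12221211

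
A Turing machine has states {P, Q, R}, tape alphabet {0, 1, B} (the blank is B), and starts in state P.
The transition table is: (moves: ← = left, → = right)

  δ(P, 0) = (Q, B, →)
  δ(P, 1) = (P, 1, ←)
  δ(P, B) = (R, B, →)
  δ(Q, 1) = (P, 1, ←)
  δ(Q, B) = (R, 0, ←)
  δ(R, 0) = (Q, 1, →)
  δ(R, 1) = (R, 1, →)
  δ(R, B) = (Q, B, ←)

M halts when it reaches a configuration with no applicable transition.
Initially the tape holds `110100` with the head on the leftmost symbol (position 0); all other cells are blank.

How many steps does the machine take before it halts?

15

P | B[1]10100   read 1 → write 1, move ←, go to P
P | [B]110100   read B → write B, move →, go to R
R | B[1]10100   read 1 → write 1, move →, go to R
R | B1[1]0100   read 1 → write 1, move →, go to R
R | B11[0]100   read 0 → write 1, move →, go to Q
Q | B111[1]00   read 1 → write 1, move ←, go to P
P | B11[1]100   read 1 → write 1, move ←, go to P
P | B1[1]1100   read 1 → write 1, move ←, go to P
P | B[1]11100   read 1 → write 1, move ←, go to P
P | [B]111100   read B → write B, move →, go to R
R | B[1]11100   read 1 → write 1, move →, go to R
R | B1[1]1100   read 1 → write 1, move →, go to R
R | B11[1]100   read 1 → write 1, move →, go to R
R | B111[1]00   read 1 → write 1, move →, go to R
R | B1111[0]0   read 0 → write 1, move →, go to Q
Q | B11111[0]
M halts after 15 transitions.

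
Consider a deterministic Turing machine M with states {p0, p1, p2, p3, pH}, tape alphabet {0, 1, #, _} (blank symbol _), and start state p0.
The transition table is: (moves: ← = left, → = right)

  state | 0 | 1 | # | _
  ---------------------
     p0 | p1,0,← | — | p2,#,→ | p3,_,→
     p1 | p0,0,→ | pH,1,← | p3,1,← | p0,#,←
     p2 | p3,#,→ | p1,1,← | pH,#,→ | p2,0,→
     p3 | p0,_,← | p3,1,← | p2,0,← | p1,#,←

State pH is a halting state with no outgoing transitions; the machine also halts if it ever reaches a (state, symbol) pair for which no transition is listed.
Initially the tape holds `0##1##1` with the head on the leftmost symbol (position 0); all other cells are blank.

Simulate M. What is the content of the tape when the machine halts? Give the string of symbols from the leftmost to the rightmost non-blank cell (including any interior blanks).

state=p0 head=0 tape=__[0]##1##1   (p0,0)→(p1,0,←)
state=p1 head=-1 tape=_[_]0##1##1   (p1,_)→(p0,#,←)
state=p0 head=-2 tape=[_]#0##1##1   (p0,_)→(p3,_,→)
state=p3 head=-1 tape=_[#]0##1##1   (p3,#)→(p2,0,←)
state=p2 head=-2 tape=[_]00##1##1   (p2,_)→(p2,0,→)
state=p2 head=-1 tape=0[0]0##1##1   (p2,0)→(p3,#,→)
state=p3 head=0 tape=0#[0]##1##1   (p3,0)→(p0,_,←)
state=p0 head=-1 tape=0[#]_##1##1   (p0,#)→(p2,#,→)
state=p2 head=0 tape=0#[_]##1##1   (p2,_)→(p2,0,→)
state=p2 head=1 tape=0#0[#]#1##1   (p2,#)→(pH,#,→)
state=pH head=2 tape=0#0#[#]1##1
The non-blank tape span at halt is 0#0##1##1.

0#0##1##1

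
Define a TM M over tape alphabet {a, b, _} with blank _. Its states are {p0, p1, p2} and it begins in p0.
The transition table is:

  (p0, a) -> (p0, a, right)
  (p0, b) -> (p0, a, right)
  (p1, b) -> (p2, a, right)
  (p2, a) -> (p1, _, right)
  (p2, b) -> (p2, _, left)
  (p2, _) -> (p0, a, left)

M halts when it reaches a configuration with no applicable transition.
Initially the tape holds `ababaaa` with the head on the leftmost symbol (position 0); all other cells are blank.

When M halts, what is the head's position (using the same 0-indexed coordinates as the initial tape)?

7

p0 | [a]babaaa_   read a → write a, move right, go to p0
p0 | a[b]abaaa_   read b → write a, move right, go to p0
p0 | aa[a]baaa_   read a → write a, move right, go to p0
p0 | aaa[b]aaa_   read b → write a, move right, go to p0
p0 | aaaa[a]aa_   read a → write a, move right, go to p0
p0 | aaaaa[a]a_   read a → write a, move right, go to p0
p0 | aaaaaa[a]_   read a → write a, move right, go to p0
p0 | aaaaaaa[_]
At halt the head is at cell 7.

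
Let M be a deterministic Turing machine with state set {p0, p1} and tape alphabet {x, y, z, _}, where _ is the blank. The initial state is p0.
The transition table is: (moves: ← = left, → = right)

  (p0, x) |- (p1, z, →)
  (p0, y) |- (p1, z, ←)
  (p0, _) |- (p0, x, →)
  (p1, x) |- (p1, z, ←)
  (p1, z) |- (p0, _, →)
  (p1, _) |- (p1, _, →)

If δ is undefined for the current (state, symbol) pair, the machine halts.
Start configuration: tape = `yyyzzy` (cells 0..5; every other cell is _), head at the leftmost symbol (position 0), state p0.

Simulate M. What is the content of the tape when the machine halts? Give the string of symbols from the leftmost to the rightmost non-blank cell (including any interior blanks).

p0 | _[y]yyzzy   read y → write z, move ←, go to p1
p1 | [_]zyyzzy   read _ → write _, move →, go to p1
p1 | _[z]yyzzy   read z → write _, move →, go to p0
p0 | __[y]yzzy   read y → write z, move ←, go to p1
p1 | _[_]zyzzy   read _ → write _, move →, go to p1
p1 | __[z]yzzy   read z → write _, move →, go to p0
p0 | ___[y]zzy   read y → write z, move ←, go to p1
p1 | __[_]zzzy   read _ → write _, move →, go to p1
p1 | ___[z]zzy   read z → write _, move →, go to p0
p0 | ____[z]zy
The non-blank tape span at halt is zzy.

zzy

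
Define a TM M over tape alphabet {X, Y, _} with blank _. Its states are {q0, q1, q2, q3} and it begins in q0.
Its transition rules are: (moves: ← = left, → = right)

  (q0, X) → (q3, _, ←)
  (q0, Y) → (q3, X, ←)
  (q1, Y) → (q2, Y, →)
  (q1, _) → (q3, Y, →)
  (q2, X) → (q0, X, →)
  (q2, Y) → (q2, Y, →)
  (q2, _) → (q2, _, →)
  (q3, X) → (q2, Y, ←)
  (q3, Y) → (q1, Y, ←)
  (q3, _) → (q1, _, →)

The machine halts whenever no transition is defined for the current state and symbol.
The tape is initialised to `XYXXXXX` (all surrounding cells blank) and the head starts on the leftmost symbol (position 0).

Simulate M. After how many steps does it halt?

state=q0 head=0 tape=_[X]YXXXXX_   (q0,X)→(q3,_,←)
state=q3 head=-1 tape=[_]_YXXXXX_   (q3,_)→(q1,_,→)
state=q1 head=0 tape=_[_]YXXXXX_   (q1,_)→(q3,Y,→)
state=q3 head=1 tape=_Y[Y]XXXXX_   (q3,Y)→(q1,Y,←)
state=q1 head=0 tape=_[Y]YXXXXX_   (q1,Y)→(q2,Y,→)
state=q2 head=1 tape=_Y[Y]XXXXX_   (q2,Y)→(q2,Y,→)
state=q2 head=2 tape=_YY[X]XXXX_   (q2,X)→(q0,X,→)
state=q0 head=3 tape=_YYX[X]XXX_   (q0,X)→(q3,_,←)
state=q3 head=2 tape=_YY[X]_XXX_   (q3,X)→(q2,Y,←)
state=q2 head=1 tape=_Y[Y]Y_XXX_   (q2,Y)→(q2,Y,→)
state=q2 head=2 tape=_YY[Y]_XXX_   (q2,Y)→(q2,Y,→)
state=q2 head=3 tape=_YYY[_]XXX_   (q2,_)→(q2,_,→)
state=q2 head=4 tape=_YYY_[X]XX_   (q2,X)→(q0,X,→)
state=q0 head=5 tape=_YYY_X[X]X_   (q0,X)→(q3,_,←)
state=q3 head=4 tape=_YYY_[X]_X_   (q3,X)→(q2,Y,←)
state=q2 head=3 tape=_YYY[_]Y_X_   (q2,_)→(q2,_,→)
state=q2 head=4 tape=_YYY_[Y]_X_   (q2,Y)→(q2,Y,→)
state=q2 head=5 tape=_YYY_Y[_]X_   (q2,_)→(q2,_,→)
state=q2 head=6 tape=_YYY_Y_[X]_   (q2,X)→(q0,X,→)
state=q0 head=7 tape=_YYY_Y_X[_]
M halts after 19 transitions.

19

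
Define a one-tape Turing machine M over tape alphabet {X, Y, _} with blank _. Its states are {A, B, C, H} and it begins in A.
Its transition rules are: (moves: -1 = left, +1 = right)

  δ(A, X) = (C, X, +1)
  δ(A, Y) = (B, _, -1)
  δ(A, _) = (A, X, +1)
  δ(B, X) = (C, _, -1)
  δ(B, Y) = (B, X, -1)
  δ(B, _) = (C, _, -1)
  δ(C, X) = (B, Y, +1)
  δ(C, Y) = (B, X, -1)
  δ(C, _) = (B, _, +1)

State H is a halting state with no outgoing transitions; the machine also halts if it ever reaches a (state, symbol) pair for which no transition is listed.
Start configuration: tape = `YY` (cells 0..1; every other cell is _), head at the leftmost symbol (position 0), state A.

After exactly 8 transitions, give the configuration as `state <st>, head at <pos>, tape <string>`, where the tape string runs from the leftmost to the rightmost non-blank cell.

A | __[Y]Y   read Y → write _, move -1, go to B
B | _[_]_Y   read _ → write _, move -1, go to C
C | [_]__Y   read _ → write _, move +1, go to B
B | _[_]_Y   read _ → write _, move -1, go to C
C | [_]__Y   read _ → write _, move +1, go to B
B | _[_]_Y   read _ → write _, move -1, go to C
C | [_]__Y   read _ → write _, move +1, go to B
B | _[_]_Y   read _ → write _, move -1, go to C
C | [_]__Y
After 8 steps: state C, head at -2, tape Y.

state C, head at -2, tape Y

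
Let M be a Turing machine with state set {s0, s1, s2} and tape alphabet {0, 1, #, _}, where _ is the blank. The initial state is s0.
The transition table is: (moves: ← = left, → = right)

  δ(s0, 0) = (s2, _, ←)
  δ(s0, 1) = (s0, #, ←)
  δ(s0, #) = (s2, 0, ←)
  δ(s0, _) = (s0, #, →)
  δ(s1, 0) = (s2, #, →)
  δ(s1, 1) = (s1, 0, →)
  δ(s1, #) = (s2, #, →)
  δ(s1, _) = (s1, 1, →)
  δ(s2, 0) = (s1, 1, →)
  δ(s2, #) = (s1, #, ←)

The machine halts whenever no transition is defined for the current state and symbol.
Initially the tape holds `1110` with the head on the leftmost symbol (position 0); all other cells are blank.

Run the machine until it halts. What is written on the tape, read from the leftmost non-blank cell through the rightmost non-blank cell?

1#100#

s0 | __[1]110_   read 1 → write #, move ←, go to s0
s0 | _[_]#110_   read _ → write #, move →, go to s0
s0 | _#[#]110_   read # → write 0, move ←, go to s2
s2 | _[#]0110_   read # → write #, move ←, go to s1
s1 | [_]#0110_   read _ → write 1, move →, go to s1
s1 | 1[#]0110_   read # → write #, move →, go to s2
s2 | 1#[0]110_   read 0 → write 1, move →, go to s1
s1 | 1#1[1]10_   read 1 → write 0, move →, go to s1
s1 | 1#10[1]0_   read 1 → write 0, move →, go to s1
s1 | 1#100[0]_   read 0 → write #, move →, go to s2
s2 | 1#100#[_]
The non-blank tape span at halt is 1#100#.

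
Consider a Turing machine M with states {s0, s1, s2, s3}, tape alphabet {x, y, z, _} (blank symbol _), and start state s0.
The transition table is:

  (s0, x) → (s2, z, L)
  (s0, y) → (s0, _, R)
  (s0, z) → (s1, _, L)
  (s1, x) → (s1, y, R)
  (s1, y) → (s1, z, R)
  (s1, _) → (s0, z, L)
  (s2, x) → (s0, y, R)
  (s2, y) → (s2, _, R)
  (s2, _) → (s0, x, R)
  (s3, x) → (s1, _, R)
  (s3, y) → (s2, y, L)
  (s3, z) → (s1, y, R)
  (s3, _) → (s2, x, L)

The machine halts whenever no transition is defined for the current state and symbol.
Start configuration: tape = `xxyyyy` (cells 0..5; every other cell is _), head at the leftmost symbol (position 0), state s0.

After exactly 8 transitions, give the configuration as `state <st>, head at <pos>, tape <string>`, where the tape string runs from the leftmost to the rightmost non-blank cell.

state s0, head at -2, tape z_xyyyy

state=s0 head=0 tape=__[x]xyyyy   (s0,x)→(s2,z,L)
state=s2 head=-1 tape=_[_]zxyyyy   (s2,_)→(s0,x,R)
state=s0 head=0 tape=_x[z]xyyyy   (s0,z)→(s1,_,L)
state=s1 head=-1 tape=_[x]_xyyyy   (s1,x)→(s1,y,R)
state=s1 head=0 tape=_y[_]xyyyy   (s1,_)→(s0,z,L)
state=s0 head=-1 tape=_[y]zxyyyy   (s0,y)→(s0,_,R)
state=s0 head=0 tape=__[z]xyyyy   (s0,z)→(s1,_,L)
state=s1 head=-1 tape=_[_]_xyyyy   (s1,_)→(s0,z,L)
state=s0 head=-2 tape=[_]z_xyyyy
After 8 steps: state s0, head at -2, tape z_xyyyy.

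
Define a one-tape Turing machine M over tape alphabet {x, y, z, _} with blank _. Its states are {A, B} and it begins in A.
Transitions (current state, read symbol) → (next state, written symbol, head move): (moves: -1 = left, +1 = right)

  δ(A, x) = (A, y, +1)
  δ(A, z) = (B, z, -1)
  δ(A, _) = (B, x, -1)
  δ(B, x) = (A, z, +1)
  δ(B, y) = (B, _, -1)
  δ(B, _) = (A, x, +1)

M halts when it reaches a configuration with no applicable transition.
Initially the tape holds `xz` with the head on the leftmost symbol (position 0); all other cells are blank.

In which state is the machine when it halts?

B

A | _[x]z   read x → write y, move +1, go to A
A | _y[z]   read z → write z, move -1, go to B
B | _[y]z   read y → write _, move -1, go to B
B | [_]_z   read _ → write x, move +1, go to A
A | x[_]z   read _ → write x, move -1, go to B
B | [x]xz   read x → write z, move +1, go to A
A | z[x]z   read x → write y, move +1, go to A
A | zy[z]   read z → write z, move -1, go to B
B | z[y]z   read y → write _, move -1, go to B
B | [z]_z
No transition is defined for (B, z); M halts in state B.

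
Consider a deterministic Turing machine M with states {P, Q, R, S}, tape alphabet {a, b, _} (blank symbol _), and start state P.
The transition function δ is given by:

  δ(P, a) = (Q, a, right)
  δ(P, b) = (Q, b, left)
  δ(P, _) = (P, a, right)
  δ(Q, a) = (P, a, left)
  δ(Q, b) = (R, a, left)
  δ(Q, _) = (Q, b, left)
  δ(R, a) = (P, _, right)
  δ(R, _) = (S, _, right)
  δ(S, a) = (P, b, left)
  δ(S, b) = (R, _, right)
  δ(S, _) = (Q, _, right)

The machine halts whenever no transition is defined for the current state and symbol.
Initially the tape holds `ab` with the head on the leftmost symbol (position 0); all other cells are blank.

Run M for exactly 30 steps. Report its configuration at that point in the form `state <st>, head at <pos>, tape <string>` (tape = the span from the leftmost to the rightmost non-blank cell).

P | [a]b____   read a → write a, move right, go to Q
Q | a[b]____   read b → write a, move left, go to R
R | [a]a____   read a → write _, move right, go to P
P | _[a]____   read a → write a, move right, go to Q
Q | _a[_]___   read _ → write b, move left, go to Q
Q | _[a]b___   read a → write a, move left, go to P
P | [_]ab___   read _ → write a, move right, go to P
P | a[a]b___   read a → write a, move right, go to Q
Q | aa[b]___   read b → write a, move left, go to R
R | a[a]a___   read a → write _, move right, go to P
P | a_[a]___   read a → write a, move right, go to Q
Q | a_a[_]__   read _ → write b, move left, go to Q
Q | a_[a]b__   read a → write a, move left, go to P
P | a[_]ab__   read _ → write a, move right, go to P
P | aa[a]b__   read a → write a, move right, go to Q
Q | aaa[b]__   read b → write a, move left, go to R
R | aa[a]a__   read a → write _, move right, go to P
P | aa_[a]__   read a → write a, move right, go to Q
Q | aa_a[_]_   read _ → write b, move left, go to Q
Q | aa_[a]b_   read a → write a, move left, go to P
P | aa[_]ab_   read _ → write a, move right, go to P
P | aaa[a]b_   read a → write a, move right, go to Q
Q | aaaa[b]_   read b → write a, move left, go to R
R | aaa[a]a_   read a → write _, move right, go to P
P | aaa_[a]_   read a → write a, move right, go to Q
Q | aaa_a[_]   read _ → write b, move left, go to Q
Q | aaa_[a]b   read a → write a, move left, go to P
P | aaa[_]ab   read _ → write a, move right, go to P
P | aaaa[a]b   read a → write a, move right, go to Q
Q | aaaaa[b]   read b → write a, move left, go to R
R | aaaa[a]a
After 30 steps: state R, head at 4, tape aaaaaa.

state R, head at 4, tape aaaaaa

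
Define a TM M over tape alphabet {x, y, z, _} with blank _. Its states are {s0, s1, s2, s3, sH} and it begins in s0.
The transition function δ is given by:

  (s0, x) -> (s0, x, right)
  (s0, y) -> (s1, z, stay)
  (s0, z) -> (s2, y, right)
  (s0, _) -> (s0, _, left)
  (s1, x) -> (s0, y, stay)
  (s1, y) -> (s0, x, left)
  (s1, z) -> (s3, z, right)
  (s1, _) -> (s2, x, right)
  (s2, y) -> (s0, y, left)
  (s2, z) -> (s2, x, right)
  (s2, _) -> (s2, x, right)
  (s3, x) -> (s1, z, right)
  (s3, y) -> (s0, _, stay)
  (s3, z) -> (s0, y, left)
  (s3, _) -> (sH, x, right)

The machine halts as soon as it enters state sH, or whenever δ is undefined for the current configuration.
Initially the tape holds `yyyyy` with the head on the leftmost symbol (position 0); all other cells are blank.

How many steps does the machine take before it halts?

19

s0 | [y]yyyy__   read y → write z, move stay, go to s1
s1 | [z]yyyy__   read z → write z, move right, go to s3
s3 | z[y]yyy__   read y → write _, move stay, go to s0
s0 | z[_]yyy__   read _ → write _, move left, go to s0
s0 | [z]_yyy__   read z → write y, move right, go to s2
s2 | y[_]yyy__   read _ → write x, move right, go to s2
s2 | yx[y]yy__   read y → write y, move left, go to s0
s0 | y[x]yyy__   read x → write x, move right, go to s0
s0 | yx[y]yy__   read y → write z, move stay, go to s1
s1 | yx[z]yy__   read z → write z, move right, go to s3
s3 | yxz[y]y__   read y → write _, move stay, go to s0
s0 | yxz[_]y__   read _ → write _, move left, go to s0
s0 | yx[z]_y__   read z → write y, move right, go to s2
s2 | yxy[_]y__   read _ → write x, move right, go to s2
s2 | yxyx[y]__   read y → write y, move left, go to s0
s0 | yxy[x]y__   read x → write x, move right, go to s0
s0 | yxyx[y]__   read y → write z, move stay, go to s1
s1 | yxyx[z]__   read z → write z, move right, go to s3
s3 | yxyxz[_]_   read _ → write x, move right, go to sH
sH | yxyxzx[_]
M halts after 19 transitions.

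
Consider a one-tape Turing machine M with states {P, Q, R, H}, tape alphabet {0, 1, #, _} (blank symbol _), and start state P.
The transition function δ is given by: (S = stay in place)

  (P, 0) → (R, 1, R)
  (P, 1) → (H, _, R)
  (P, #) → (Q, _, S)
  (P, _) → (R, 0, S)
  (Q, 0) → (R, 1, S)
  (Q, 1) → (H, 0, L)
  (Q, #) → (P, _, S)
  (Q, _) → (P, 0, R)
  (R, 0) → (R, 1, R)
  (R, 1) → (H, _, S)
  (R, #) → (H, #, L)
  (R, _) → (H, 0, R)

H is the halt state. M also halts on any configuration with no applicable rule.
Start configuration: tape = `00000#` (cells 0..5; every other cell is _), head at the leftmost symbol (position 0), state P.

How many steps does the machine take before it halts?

6

P | [0]0000#   read 0 → write 1, move R, go to R
R | 1[0]000#   read 0 → write 1, move R, go to R
R | 11[0]00#   read 0 → write 1, move R, go to R
R | 111[0]0#   read 0 → write 1, move R, go to R
R | 1111[0]#   read 0 → write 1, move R, go to R
R | 11111[#]   read # → write #, move L, go to H
H | 1111[1]#
M halts after 6 transitions.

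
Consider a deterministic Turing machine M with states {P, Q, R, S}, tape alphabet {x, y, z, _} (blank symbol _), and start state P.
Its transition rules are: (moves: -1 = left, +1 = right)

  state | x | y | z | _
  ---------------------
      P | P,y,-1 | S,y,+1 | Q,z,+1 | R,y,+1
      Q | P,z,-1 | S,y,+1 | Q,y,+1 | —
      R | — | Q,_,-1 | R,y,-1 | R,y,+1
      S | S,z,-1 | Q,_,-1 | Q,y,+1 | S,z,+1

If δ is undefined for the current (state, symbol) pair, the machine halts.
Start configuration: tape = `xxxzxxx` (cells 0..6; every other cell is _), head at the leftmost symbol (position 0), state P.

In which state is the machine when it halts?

Q

state=P head=0 tape=_[x]xxzxxx_   (P,x)→(P,y,-1)
state=P head=-1 tape=[_]yxxzxxx_   (P,_)→(R,y,+1)
state=R head=0 tape=y[y]xxzxxx_   (R,y)→(Q,_,-1)
state=Q head=-1 tape=[y]_xxzxxx_   (Q,y)→(S,y,+1)
state=S head=0 tape=y[_]xxzxxx_   (S,_)→(S,z,+1)
state=S head=1 tape=yz[x]xzxxx_   (S,x)→(S,z,-1)
state=S head=0 tape=y[z]zxzxxx_   (S,z)→(Q,y,+1)
state=Q head=1 tape=yy[z]xzxxx_   (Q,z)→(Q,y,+1)
state=Q head=2 tape=yyy[x]zxxx_   (Q,x)→(P,z,-1)
state=P head=1 tape=yy[y]zzxxx_   (P,y)→(S,y,+1)
state=S head=2 tape=yyy[z]zxxx_   (S,z)→(Q,y,+1)
state=Q head=3 tape=yyyy[z]xxx_   (Q,z)→(Q,y,+1)
state=Q head=4 tape=yyyyy[x]xx_   (Q,x)→(P,z,-1)
state=P head=3 tape=yyyy[y]zxx_   (P,y)→(S,y,+1)
state=S head=4 tape=yyyyy[z]xx_   (S,z)→(Q,y,+1)
state=Q head=5 tape=yyyyyy[x]x_   (Q,x)→(P,z,-1)
state=P head=4 tape=yyyyy[y]zx_   (P,y)→(S,y,+1)
state=S head=5 tape=yyyyyy[z]x_   (S,z)→(Q,y,+1)
state=Q head=6 tape=yyyyyyy[x]_   (Q,x)→(P,z,-1)
state=P head=5 tape=yyyyyy[y]z_   (P,y)→(S,y,+1)
state=S head=6 tape=yyyyyyy[z]_   (S,z)→(Q,y,+1)
state=Q head=7 tape=yyyyyyyy[_]
No transition is defined for (Q, _); M halts in state Q.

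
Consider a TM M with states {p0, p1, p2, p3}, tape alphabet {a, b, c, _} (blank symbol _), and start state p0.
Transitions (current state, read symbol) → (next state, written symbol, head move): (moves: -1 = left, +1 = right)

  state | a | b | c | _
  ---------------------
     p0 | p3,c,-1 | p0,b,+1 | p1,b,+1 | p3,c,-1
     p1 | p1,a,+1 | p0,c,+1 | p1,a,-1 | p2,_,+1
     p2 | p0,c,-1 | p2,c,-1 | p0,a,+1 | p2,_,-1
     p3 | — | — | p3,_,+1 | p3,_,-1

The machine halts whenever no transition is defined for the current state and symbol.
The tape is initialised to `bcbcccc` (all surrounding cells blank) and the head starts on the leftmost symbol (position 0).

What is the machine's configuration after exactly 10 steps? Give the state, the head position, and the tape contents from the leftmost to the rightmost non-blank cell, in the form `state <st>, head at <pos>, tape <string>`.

state=p0 head=0 tape=[b]cbcccc   (p0,b)→(p0,b,+1)
state=p0 head=1 tape=b[c]bcccc   (p0,c)→(p1,b,+1)
state=p1 head=2 tape=bb[b]cccc   (p1,b)→(p0,c,+1)
state=p0 head=3 tape=bbc[c]ccc   (p0,c)→(p1,b,+1)
state=p1 head=4 tape=bbcb[c]cc   (p1,c)→(p1,a,-1)
state=p1 head=3 tape=bbc[b]acc   (p1,b)→(p0,c,+1)
state=p0 head=4 tape=bbcc[a]cc   (p0,a)→(p3,c,-1)
state=p3 head=3 tape=bbc[c]ccc   (p3,c)→(p3,_,+1)
state=p3 head=4 tape=bbc_[c]cc   (p3,c)→(p3,_,+1)
state=p3 head=5 tape=bbc__[c]c   (p3,c)→(p3,_,+1)
state=p3 head=6 tape=bbc___[c]
After 10 steps: state p3, head at 6, tape bbc___c.

state p3, head at 6, tape bbc___c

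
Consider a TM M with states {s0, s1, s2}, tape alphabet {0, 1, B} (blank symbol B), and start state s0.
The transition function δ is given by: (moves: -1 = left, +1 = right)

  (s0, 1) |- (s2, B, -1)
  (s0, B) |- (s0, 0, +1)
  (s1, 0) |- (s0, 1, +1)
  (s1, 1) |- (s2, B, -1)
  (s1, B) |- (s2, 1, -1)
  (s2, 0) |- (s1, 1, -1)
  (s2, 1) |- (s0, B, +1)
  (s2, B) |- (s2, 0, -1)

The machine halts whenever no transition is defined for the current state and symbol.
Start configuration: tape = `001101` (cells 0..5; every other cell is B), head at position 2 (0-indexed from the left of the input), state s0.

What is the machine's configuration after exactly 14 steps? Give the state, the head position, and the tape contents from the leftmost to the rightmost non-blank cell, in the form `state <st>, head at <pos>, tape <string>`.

s0 | 00[1]101   read 1 → write B, move -1, go to s2
s2 | 0[0]B101   read 0 → write 1, move -1, go to s1
s1 | [0]1B101   read 0 → write 1, move +1, go to s0
s0 | 1[1]B101   read 1 → write B, move -1, go to s2
s2 | [1]BB101   read 1 → write B, move +1, go to s0
s0 | B[B]B101   read B → write 0, move +1, go to s0
s0 | B0[B]101   read B → write 0, move +1, go to s0
s0 | B00[1]01   read 1 → write B, move -1, go to s2
s2 | B0[0]B01   read 0 → write 1, move -1, go to s1
s1 | B[0]1B01   read 0 → write 1, move +1, go to s0
s0 | B1[1]B01   read 1 → write B, move -1, go to s2
s2 | B[1]BB01   read 1 → write B, move +1, go to s0
s0 | BB[B]B01   read B → write 0, move +1, go to s0
s0 | BB0[B]01   read B → write 0, move +1, go to s0
s0 | BB00[0]1
After 14 steps: state s0, head at 4, tape 0001.

state s0, head at 4, tape 0001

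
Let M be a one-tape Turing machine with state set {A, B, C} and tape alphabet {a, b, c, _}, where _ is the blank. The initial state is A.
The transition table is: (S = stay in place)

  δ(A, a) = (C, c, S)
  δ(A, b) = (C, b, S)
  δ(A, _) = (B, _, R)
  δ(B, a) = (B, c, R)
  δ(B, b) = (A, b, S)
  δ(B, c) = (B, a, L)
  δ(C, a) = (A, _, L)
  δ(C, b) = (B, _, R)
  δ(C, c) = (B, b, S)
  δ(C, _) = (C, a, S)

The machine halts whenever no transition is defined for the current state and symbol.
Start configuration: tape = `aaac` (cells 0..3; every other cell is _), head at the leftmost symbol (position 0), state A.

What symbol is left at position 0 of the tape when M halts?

_

A | [a]aac   read a → write c, move S, go to C
C | [c]aac   read c → write b, move S, go to B
B | [b]aac   read b → write b, move S, go to A
A | [b]aac   read b → write b, move S, go to C
C | [b]aac   read b → write _, move R, go to B
B | _[a]ac   read a → write c, move R, go to B
B | _c[a]c   read a → write c, move R, go to B
B | _cc[c]   read c → write a, move L, go to B
B | _c[c]a   read c → write a, move L, go to B
B | _[c]aa   read c → write a, move L, go to B
B | [_]aaa
Cell 0 holds _ when M halts.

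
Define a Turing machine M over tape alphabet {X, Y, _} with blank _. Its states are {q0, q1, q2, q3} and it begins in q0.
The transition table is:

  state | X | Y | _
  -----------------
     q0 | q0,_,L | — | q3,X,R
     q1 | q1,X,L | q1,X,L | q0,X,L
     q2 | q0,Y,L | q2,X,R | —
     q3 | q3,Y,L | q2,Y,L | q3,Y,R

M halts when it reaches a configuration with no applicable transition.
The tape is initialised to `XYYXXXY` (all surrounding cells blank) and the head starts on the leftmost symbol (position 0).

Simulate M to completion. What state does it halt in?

q0

q0 | __[X]YYXXXY   read X → write _, move L, go to q0
q0 | _[_]_YYXXXY   read _ → write X, move R, go to q3
q3 | _X[_]YYXXXY   read _ → write Y, move R, go to q3
q3 | _XY[Y]YXXXY   read Y → write Y, move L, go to q2
q2 | _X[Y]YYXXXY   read Y → write X, move R, go to q2
q2 | _XX[Y]YXXXY   read Y → write X, move R, go to q2
q2 | _XXX[Y]XXXY   read Y → write X, move R, go to q2
q2 | _XXXX[X]XXY   read X → write Y, move L, go to q0
q0 | _XXX[X]YXXY   read X → write _, move L, go to q0
q0 | _XX[X]_YXXY   read X → write _, move L, go to q0
q0 | _X[X]__YXXY   read X → write _, move L, go to q0
q0 | _[X]___YXXY   read X → write _, move L, go to q0
q0 | [_]____YXXY   read _ → write X, move R, go to q3
q3 | X[_]___YXXY   read _ → write Y, move R, go to q3
q3 | XY[_]__YXXY   read _ → write Y, move R, go to q3
q3 | XYY[_]_YXXY   read _ → write Y, move R, go to q3
q3 | XYYY[_]YXXY   read _ → write Y, move R, go to q3
q3 | XYYYY[Y]XXY   read Y → write Y, move L, go to q2
q2 | XYYY[Y]YXXY   read Y → write X, move R, go to q2
q2 | XYYYX[Y]XXY   read Y → write X, move R, go to q2
q2 | XYYYXX[X]XY   read X → write Y, move L, go to q0
q0 | XYYYX[X]YXY   read X → write _, move L, go to q0
q0 | XYYY[X]_YXY   read X → write _, move L, go to q0
q0 | XYY[Y]__YXY
No transition is defined for (q0, Y); M halts in state q0.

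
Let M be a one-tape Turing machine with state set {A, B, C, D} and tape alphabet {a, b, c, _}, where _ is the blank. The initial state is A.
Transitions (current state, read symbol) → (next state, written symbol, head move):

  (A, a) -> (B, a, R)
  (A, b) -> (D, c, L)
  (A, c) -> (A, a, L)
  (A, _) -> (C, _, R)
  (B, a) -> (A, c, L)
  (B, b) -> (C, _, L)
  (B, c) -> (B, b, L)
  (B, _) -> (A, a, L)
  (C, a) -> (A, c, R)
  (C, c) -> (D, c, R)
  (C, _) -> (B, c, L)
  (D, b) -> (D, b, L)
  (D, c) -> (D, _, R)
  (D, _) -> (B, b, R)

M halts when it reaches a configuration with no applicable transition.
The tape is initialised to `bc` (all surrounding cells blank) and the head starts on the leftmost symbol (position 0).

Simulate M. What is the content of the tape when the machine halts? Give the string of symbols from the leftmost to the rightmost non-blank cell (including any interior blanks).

A | ____[b]c   read b → write c, move L, go to D
D | ___[_]cc   read _ → write b, move R, go to B
B | ___b[c]c   read c → write b, move L, go to B
B | ___[b]bc   read b → write _, move L, go to C
C | __[_]_bc   read _ → write c, move L, go to B
B | _[_]c_bc   read _ → write a, move L, go to A
A | [_]ac_bc   read _ → write _, move R, go to C
C | _[a]c_bc   read a → write c, move R, go to A
A | _c[c]_bc   read c → write a, move L, go to A
A | _[c]a_bc   read c → write a, move L, go to A
A | [_]aa_bc   read _ → write _, move R, go to C
C | _[a]a_bc   read a → write c, move R, go to A
A | _c[a]_bc   read a → write a, move R, go to B
B | _ca[_]bc   read _ → write a, move L, go to A
A | _c[a]abc   read a → write a, move R, go to B
B | _ca[a]bc   read a → write c, move L, go to A
A | _c[a]cbc   read a → write a, move R, go to B
B | _ca[c]bc   read c → write b, move L, go to B
B | _c[a]bbc   read a → write c, move L, go to A
A | _[c]cbbc   read c → write a, move L, go to A
A | [_]acbbc   read _ → write _, move R, go to C
C | _[a]cbbc   read a → write c, move R, go to A
A | _c[c]bbc   read c → write a, move L, go to A
A | _[c]abbc   read c → write a, move L, go to A
A | [_]aabbc   read _ → write _, move R, go to C
C | _[a]abbc   read a → write c, move R, go to A
A | _c[a]bbc   read a → write a, move R, go to B
B | _ca[b]bc   read b → write _, move L, go to C
C | _c[a]_bc   read a → write c, move R, go to A
A | _cc[_]bc   read _ → write _, move R, go to C
C | _cc_[b]c
The non-blank tape span at halt is cc_bc.

cc_bc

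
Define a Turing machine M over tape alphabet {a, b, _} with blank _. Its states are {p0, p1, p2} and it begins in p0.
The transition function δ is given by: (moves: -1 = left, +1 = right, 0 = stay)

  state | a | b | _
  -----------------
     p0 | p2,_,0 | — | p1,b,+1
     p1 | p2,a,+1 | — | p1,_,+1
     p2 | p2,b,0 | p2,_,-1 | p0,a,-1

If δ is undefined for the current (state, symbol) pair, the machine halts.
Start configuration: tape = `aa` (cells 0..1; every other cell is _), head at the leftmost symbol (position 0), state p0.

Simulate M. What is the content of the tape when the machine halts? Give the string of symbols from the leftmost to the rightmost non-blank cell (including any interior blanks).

state=p0 head=0 tape=___[a]a   (p0,a)→(p2,_,0)
state=p2 head=0 tape=___[_]a   (p2,_)→(p0,a,-1)
state=p0 head=-1 tape=__[_]aa   (p0,_)→(p1,b,+1)
state=p1 head=0 tape=__b[a]a   (p1,a)→(p2,a,+1)
state=p2 head=1 tape=__ba[a]   (p2,a)→(p2,b,0)
state=p2 head=1 tape=__ba[b]   (p2,b)→(p2,_,-1)
state=p2 head=0 tape=__b[a]_   (p2,a)→(p2,b,0)
state=p2 head=0 tape=__b[b]_   (p2,b)→(p2,_,-1)
state=p2 head=-1 tape=__[b]__   (p2,b)→(p2,_,-1)
state=p2 head=-2 tape=_[_]___   (p2,_)→(p0,a,-1)
state=p0 head=-3 tape=[_]a___   (p0,_)→(p1,b,+1)
state=p1 head=-2 tape=b[a]___   (p1,a)→(p2,a,+1)
state=p2 head=-1 tape=ba[_]__   (p2,_)→(p0,a,-1)
state=p0 head=-2 tape=b[a]a__   (p0,a)→(p2,_,0)
state=p2 head=-2 tape=b[_]a__   (p2,_)→(p0,a,-1)
state=p0 head=-3 tape=[b]aa__
The non-blank tape span at halt is baa.

baa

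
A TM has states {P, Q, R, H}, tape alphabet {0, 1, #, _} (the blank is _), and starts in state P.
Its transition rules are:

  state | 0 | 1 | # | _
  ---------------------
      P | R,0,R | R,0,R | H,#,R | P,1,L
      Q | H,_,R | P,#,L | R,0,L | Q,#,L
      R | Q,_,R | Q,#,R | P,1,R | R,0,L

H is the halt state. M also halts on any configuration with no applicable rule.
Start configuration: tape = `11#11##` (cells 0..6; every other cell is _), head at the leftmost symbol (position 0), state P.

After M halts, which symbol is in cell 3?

P | [1]1#11##   read 1 → write 0, move R, go to R
R | 0[1]#11##   read 1 → write #, move R, go to Q
Q | 0#[#]11##   read # → write 0, move L, go to R
R | 0[#]011##   read # → write 1, move R, go to P
P | 01[0]11##   read 0 → write 0, move R, go to R
R | 010[1]1##   read 1 → write #, move R, go to Q
Q | 010#[1]##   read 1 → write #, move L, go to P
P | 010[#]###   read # → write #, move R, go to H
H | 010#[#]##
Cell 3 holds # when M halts.

#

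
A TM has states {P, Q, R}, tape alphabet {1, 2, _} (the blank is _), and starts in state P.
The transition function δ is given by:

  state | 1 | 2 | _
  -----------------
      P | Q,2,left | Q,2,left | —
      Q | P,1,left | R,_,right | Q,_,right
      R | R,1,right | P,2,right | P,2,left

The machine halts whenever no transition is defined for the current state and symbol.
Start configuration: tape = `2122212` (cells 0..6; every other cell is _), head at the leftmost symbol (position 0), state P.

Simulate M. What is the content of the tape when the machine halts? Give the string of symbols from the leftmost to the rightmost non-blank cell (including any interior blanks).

P | _[2]122212_   read 2 → write 2, move left, go to Q
Q | [_]2122212_   read _ → write _, move right, go to Q
Q | _[2]122212_   read 2 → write _, move right, go to R
R | __[1]22212_   read 1 → write 1, move right, go to R
R | __1[2]2212_   read 2 → write 2, move right, go to P
P | __12[2]212_   read 2 → write 2, move left, go to Q
Q | __1[2]2212_   read 2 → write _, move right, go to R
R | __1_[2]212_   read 2 → write 2, move right, go to P
P | __1_2[2]12_   read 2 → write 2, move left, go to Q
Q | __1_[2]212_   read 2 → write _, move right, go to R
R | __1__[2]12_   read 2 → write 2, move right, go to P
P | __1__2[1]2_   read 1 → write 2, move left, go to Q
Q | __1__[2]22_   read 2 → write _, move right, go to R
R | __1___[2]2_   read 2 → write 2, move right, go to P
P | __1___2[2]_   read 2 → write 2, move left, go to Q
Q | __1___[2]2_   read 2 → write _, move right, go to R
R | __1____[2]_   read 2 → write 2, move right, go to P
P | __1____2[_]
The non-blank tape span at halt is 1____2.

1____2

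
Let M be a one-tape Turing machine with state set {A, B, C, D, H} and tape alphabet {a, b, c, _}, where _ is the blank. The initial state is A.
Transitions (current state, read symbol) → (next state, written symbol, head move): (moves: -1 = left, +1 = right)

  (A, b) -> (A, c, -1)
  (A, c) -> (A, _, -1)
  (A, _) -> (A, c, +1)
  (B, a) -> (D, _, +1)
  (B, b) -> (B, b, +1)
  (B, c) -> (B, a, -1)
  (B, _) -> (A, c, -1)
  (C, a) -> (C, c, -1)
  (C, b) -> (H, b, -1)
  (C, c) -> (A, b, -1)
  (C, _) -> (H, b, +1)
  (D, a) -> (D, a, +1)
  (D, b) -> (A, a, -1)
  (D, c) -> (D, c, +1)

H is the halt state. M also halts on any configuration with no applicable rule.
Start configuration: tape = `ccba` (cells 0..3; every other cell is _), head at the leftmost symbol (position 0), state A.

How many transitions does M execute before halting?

state=A head=0 tape=____[c]cba   (A,c)→(A,_,-1)
state=A head=-1 tape=___[_]_cba   (A,_)→(A,c,+1)
state=A head=0 tape=___c[_]cba   (A,_)→(A,c,+1)
state=A head=1 tape=___cc[c]ba   (A,c)→(A,_,-1)
state=A head=0 tape=___c[c]_ba   (A,c)→(A,_,-1)
state=A head=-1 tape=___[c]__ba   (A,c)→(A,_,-1)
state=A head=-2 tape=__[_]___ba   (A,_)→(A,c,+1)
state=A head=-1 tape=__c[_]__ba   (A,_)→(A,c,+1)
state=A head=0 tape=__cc[_]_ba   (A,_)→(A,c,+1)
state=A head=1 tape=__ccc[_]ba   (A,_)→(A,c,+1)
state=A head=2 tape=__cccc[b]a   (A,b)→(A,c,-1)
state=A head=1 tape=__ccc[c]ca   (A,c)→(A,_,-1)
state=A head=0 tape=__cc[c]_ca   (A,c)→(A,_,-1)
state=A head=-1 tape=__c[c]__ca   (A,c)→(A,_,-1)
state=A head=-2 tape=__[c]___ca   (A,c)→(A,_,-1)
state=A head=-3 tape=_[_]____ca   (A,_)→(A,c,+1)
state=A head=-2 tape=_c[_]___ca   (A,_)→(A,c,+1)
state=A head=-1 tape=_cc[_]__ca   (A,_)→(A,c,+1)
state=A head=0 tape=_ccc[_]_ca   (A,_)→(A,c,+1)
state=A head=1 tape=_cccc[_]ca   (A,_)→(A,c,+1)
state=A head=2 tape=_ccccc[c]a   (A,c)→(A,_,-1)
state=A head=1 tape=_cccc[c]_a   (A,c)→(A,_,-1)
state=A head=0 tape=_ccc[c]__a   (A,c)→(A,_,-1)
state=A head=-1 tape=_cc[c]___a   (A,c)→(A,_,-1)
state=A head=-2 tape=_c[c]____a   (A,c)→(A,_,-1)
state=A head=-3 tape=_[c]_____a   (A,c)→(A,_,-1)
state=A head=-4 tape=[_]______a   (A,_)→(A,c,+1)
state=A head=-3 tape=c[_]_____a   (A,_)→(A,c,+1)
state=A head=-2 tape=cc[_]____a   (A,_)→(A,c,+1)
state=A head=-1 tape=ccc[_]___a   (A,_)→(A,c,+1)
state=A head=0 tape=cccc[_]__a   (A,_)→(A,c,+1)
state=A head=1 tape=ccccc[_]_a   (A,_)→(A,c,+1)
state=A head=2 tape=cccccc[_]a   (A,_)→(A,c,+1)
state=A head=3 tape=ccccccc[a]
M halts after 33 transitions.

33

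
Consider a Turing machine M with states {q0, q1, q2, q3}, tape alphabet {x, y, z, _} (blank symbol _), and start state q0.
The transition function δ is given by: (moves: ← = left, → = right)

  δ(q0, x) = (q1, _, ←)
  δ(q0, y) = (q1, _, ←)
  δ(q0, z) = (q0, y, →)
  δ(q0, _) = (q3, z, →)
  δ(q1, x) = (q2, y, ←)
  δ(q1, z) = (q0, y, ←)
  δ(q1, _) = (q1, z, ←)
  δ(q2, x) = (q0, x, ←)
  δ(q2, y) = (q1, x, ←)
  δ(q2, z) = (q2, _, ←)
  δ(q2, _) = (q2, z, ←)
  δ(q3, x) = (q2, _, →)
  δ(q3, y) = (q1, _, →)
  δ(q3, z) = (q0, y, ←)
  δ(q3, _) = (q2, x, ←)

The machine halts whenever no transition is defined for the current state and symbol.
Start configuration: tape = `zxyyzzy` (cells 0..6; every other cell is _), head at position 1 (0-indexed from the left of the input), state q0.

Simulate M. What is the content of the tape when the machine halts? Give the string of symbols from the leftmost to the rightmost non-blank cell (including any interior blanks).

zzz_yyzzy

q0 | __z[x]yyzzy   read x → write _, move ←, go to q1
q1 | __[z]_yyzzy   read z → write y, move ←, go to q0
q0 | _[_]y_yyzzy   read _ → write z, move →, go to q3
q3 | _z[y]_yyzzy   read y → write _, move →, go to q1
q1 | _z_[_]yyzzy   read _ → write z, move ←, go to q1
q1 | _z[_]zyyzzy   read _ → write z, move ←, go to q1
q1 | _[z]zzyyzzy   read z → write y, move ←, go to q0
q0 | [_]yzzyyzzy   read _ → write z, move →, go to q3
q3 | z[y]zzyyzzy   read y → write _, move →, go to q1
q1 | z_[z]zyyzzy   read z → write y, move ←, go to q0
q0 | z[_]yzyyzzy   read _ → write z, move →, go to q3
q3 | zz[y]zyyzzy   read y → write _, move →, go to q1
q1 | zz_[z]yyzzy   read z → write y, move ←, go to q0
q0 | zz[_]yyyzzy   read _ → write z, move →, go to q3
q3 | zzz[y]yyzzy   read y → write _, move →, go to q1
q1 | zzz_[y]yzzy
The non-blank tape span at halt is zzz_yyzzy.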